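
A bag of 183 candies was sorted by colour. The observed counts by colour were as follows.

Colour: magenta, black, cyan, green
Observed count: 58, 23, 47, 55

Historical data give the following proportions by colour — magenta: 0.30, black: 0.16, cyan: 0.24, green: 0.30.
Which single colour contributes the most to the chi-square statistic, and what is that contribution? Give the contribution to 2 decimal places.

Expected counts E_i = n·p_i: 183×0.30 = 54.9, 183×0.16 = 29.28, 183×0.24 = 43.92, 183×0.30 = 54.9.
cat          O        E   (O−E)²/E
magenta     58     54.9      0.175
black       23    29.28      1.347
cyan        47    43.92      0.216
green       55     54.9      0.000
The largest term is for black: 1.35.

black, 1.35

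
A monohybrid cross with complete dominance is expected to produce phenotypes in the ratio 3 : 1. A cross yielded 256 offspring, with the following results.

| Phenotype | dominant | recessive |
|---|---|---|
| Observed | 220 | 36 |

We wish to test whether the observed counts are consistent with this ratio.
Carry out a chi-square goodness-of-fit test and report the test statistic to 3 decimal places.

Ratio total = 4. Expected counts: 256×3/4 = 192, 256×1/4 = 64.
χ² = (220−192)²/192 + (36−64)²/64
   = 4.0833 + 12.2500
Sum = 16.333

16.333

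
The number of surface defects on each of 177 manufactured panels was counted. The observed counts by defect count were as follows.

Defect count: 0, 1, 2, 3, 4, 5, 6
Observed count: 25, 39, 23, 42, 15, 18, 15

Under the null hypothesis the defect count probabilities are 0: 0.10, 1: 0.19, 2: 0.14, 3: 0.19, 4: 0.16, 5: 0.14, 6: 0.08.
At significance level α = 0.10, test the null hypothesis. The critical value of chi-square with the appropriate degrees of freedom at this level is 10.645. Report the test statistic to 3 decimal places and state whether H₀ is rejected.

14.249; reject

Expected counts E_i = n·p_i: 177×0.10 = 17.7, 177×0.19 = 33.63, 177×0.14 = 24.78, 177×0.19 = 33.63, 177×0.16 = 28.32, 177×0.14 = 24.78, 177×0.08 = 14.16.
0: (25 − 17.7)²/17.7 = 53.29/17.7 = 3.0107
1: (39 − 33.63)²/33.63 = 28.8369/33.63 = 0.8575
2: (23 − 24.78)²/24.78 = 3.1684/24.78 = 0.1279
3: (42 − 33.63)²/33.63 = 70.0569/33.63 = 2.0832
4: (15 − 28.32)²/28.32 = 177.4224/28.32 = 6.2649
5: (18 − 24.78)²/24.78 = 45.9684/24.78 = 1.8551
6: (15 − 14.16)²/14.16 = 0.7056/14.16 = 0.0498
Sum = 14.249
df = 6. Since 14.249 > 10.645, we reject H₀.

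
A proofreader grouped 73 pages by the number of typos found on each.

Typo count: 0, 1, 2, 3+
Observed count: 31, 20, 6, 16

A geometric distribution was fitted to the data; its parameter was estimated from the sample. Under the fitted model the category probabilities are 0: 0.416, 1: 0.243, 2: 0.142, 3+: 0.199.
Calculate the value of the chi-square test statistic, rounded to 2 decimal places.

2.29

Expected counts E_i = n·p_i: 73×0.416 = 30.368, 73×0.243 = 17.739, 73×0.142 = 10.366, 73×0.199 = 14.527.
0: (31 − 30.368)²/30.368 = 0.399424/30.368 = 0.013
1: (20 − 17.739)²/17.739 = 5.112121/17.739 = 0.288
2: (6 − 10.366)²/10.366 = 19.061956/10.366 = 1.839
3+: (16 − 14.527)²/14.527 = 2.169729/14.527 = 0.149
Sum = 2.29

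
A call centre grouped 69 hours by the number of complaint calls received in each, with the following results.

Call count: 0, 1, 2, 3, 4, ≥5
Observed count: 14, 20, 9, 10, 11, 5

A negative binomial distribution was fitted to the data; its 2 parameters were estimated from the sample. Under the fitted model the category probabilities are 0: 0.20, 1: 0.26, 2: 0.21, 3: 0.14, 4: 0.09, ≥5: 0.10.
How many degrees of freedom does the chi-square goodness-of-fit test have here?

3

There are k = 6 categories and 2 parameters estimated from the data, so df = 6 − 1 − 2 = 3.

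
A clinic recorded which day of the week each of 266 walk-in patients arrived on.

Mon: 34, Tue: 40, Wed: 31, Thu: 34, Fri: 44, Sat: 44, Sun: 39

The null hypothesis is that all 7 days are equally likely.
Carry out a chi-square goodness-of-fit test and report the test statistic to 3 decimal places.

Under H₀ each category has probability 1/7, so each expected count is 266/7 = 38.
χ² = (34−38)²/38 + (40−38)²/38 + (31−38)²/38 + (34−38)²/38 + (44−38)²/38 + (44−38)²/38 + (39−38)²/38
   = 0.4211 + 0.1053 + 1.2895 + 0.4211 + 0.9474 + 0.9474 + 0.0263
Sum = 4.158

4.158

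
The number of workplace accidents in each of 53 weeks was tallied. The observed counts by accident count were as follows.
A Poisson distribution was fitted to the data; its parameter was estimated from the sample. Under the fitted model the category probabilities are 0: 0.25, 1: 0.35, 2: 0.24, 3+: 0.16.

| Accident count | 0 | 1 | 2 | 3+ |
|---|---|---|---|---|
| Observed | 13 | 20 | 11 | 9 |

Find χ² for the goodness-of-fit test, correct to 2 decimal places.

0.38

Expected counts E_i = n·p_i: 53×0.25 = 13.25, 53×0.35 = 18.55, 53×0.24 = 12.72, 53×0.16 = 8.48.
cat         O        E   (O−E)²/E
0          13    13.25      0.005
1          20    18.55      0.113
2          11    12.72      0.233
3+          9     8.48      0.032
Sum = 0.38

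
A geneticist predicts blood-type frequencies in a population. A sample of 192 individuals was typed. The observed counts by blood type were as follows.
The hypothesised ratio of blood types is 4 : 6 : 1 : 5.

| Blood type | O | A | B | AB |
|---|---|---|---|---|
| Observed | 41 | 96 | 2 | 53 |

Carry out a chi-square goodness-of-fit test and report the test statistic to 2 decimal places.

18.17

Ratio total = 16. Expected counts: 192×4/16 = 48, 192×6/16 = 72, 192×1/16 = 12, 192×5/16 = 60.
cat         O        E   (O−E)²/E
O          41       48      1.021
A          96       72      8.000
B           2       12      8.333
AB         53       60      0.817
Sum = 18.17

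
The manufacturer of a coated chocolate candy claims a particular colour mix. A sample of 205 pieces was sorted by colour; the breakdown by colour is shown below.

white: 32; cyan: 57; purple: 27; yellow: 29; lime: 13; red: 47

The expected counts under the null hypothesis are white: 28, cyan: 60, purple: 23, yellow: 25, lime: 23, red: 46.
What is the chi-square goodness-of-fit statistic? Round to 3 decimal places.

χ² = (32−28)²/28 + (57−60)²/60 + (27−23)²/23 + (29−25)²/25 + (13−23)²/23 + (47−46)²/46
   = 0.5714 + 0.1500 + 0.6957 + 0.6400 + 4.3478 + 0.0217
Sum = 6.427

6.427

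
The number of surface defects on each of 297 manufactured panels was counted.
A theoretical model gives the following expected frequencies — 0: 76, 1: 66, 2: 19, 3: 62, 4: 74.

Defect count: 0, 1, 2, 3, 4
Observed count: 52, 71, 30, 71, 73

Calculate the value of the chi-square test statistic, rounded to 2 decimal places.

0: (52 − 76)²/76 = 576/76 = 7.579
1: (71 − 66)²/66 = 25/66 = 0.379
2: (30 − 19)²/19 = 121/19 = 6.368
3: (71 − 62)²/62 = 81/62 = 1.306
4: (73 − 74)²/74 = 1/74 = 0.014
Sum = 15.65

15.65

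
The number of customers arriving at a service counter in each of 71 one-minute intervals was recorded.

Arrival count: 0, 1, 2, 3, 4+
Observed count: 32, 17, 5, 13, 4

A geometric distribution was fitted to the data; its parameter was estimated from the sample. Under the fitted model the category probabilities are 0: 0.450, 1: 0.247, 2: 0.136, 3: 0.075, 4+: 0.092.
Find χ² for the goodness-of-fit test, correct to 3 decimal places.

Expected counts E_i = n·p_i: 71×0.450 = 31.95, 71×0.247 = 17.537, 71×0.136 = 9.656, 71×0.075 = 5.325, 71×0.092 = 6.532.
0: (32 − 31.95)²/31.95 = 0.0025/31.95 = 0.0001
1: (17 − 17.537)²/17.537 = 0.288369/17.537 = 0.0164
2: (5 − 9.656)²/9.656 = 21.678336/9.656 = 2.2451
3: (13 − 5.325)²/5.325 = 58.905625/5.325 = 11.0621
4+: (4 − 6.532)²/6.532 = 6.411024/6.532 = 0.9815
Sum = 14.305

14.305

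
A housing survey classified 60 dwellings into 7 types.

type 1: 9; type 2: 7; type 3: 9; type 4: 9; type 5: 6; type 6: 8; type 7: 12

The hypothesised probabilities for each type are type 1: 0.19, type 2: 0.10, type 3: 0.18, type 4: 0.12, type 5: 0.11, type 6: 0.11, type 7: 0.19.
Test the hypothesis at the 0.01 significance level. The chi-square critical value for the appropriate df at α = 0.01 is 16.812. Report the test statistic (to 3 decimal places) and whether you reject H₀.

Expected counts E_i = n·p_i: 60×0.19 = 11.4, 60×0.10 = 6, 60×0.18 = 10.8, 60×0.12 = 7.2, 60×0.11 = 6.6, 60×0.11 = 6.6, 60×0.19 = 11.4.
type 1: (9 − 11.4)²/11.4 = 5.76/11.4 = 0.5053
type 2: (7 − 6)²/6 = 1/6 = 0.1667
type 3: (9 − 10.8)²/10.8 = 3.24/10.8 = 0.3000
type 4: (9 − 7.2)²/7.2 = 3.24/7.2 = 0.4500
type 5: (6 − 6.6)²/6.6 = 0.36/6.6 = 0.0545
type 6: (8 − 6.6)²/6.6 = 1.96/6.6 = 0.2970
type 7: (12 − 11.4)²/11.4 = 0.36/11.4 = 0.0316
Sum = 1.805
df = 6. Since 1.805 < 16.812, we do not reject H₀.

1.805; do not reject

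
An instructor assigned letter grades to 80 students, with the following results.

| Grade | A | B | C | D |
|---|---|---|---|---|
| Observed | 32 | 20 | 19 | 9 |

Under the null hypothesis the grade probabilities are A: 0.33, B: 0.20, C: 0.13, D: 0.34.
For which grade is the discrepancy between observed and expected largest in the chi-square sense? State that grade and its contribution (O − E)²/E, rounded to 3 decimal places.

Expected counts E_i = n·p_i: 80×0.33 = 26.4, 80×0.20 = 16, 80×0.13 = 10.4, 80×0.34 = 27.2.
χ² = (32−26.4)²/26.4 + (20−16)²/16 + (19−10.4)²/10.4 + (9−27.2)²/27.2
   = 1.1879 + 1.0000 + 7.1115 + 12.1779
The largest term is for D: 12.178.

D, 12.178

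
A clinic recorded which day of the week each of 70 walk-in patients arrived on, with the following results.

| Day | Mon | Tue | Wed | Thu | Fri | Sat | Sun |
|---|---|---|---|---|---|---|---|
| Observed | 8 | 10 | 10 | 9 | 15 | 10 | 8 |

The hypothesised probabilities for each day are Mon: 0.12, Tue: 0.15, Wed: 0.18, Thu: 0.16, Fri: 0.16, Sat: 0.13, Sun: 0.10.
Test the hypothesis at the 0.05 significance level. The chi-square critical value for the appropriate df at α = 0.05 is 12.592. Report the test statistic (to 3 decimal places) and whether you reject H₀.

2.533; do not reject

Expected counts E_i = n·p_i: 70×0.12 = 8.4, 70×0.15 = 10.5, 70×0.18 = 12.6, 70×0.16 = 11.2, 70×0.16 = 11.2, 70×0.13 = 9.1, 70×0.10 = 7.
Mon: (8 − 8.4)²/8.4 = 0.16/8.4 = 0.0190
Tue: (10 − 10.5)²/10.5 = 0.25/10.5 = 0.0238
Wed: (10 − 12.6)²/12.6 = 6.76/12.6 = 0.5365
Thu: (9 − 11.2)²/11.2 = 4.84/11.2 = 0.4321
Fri: (15 − 11.2)²/11.2 = 14.44/11.2 = 1.2893
Sat: (10 − 9.1)²/9.1 = 0.81/9.1 = 0.0890
Sun: (8 − 7)²/7 = 1/7 = 0.1429
Sum = 2.533
df = 6. Since 2.533 < 12.592, we do not reject H₀.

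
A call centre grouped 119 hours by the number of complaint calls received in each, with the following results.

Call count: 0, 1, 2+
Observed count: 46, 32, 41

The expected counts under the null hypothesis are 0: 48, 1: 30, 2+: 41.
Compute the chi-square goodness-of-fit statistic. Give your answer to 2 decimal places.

0: (46 − 48)²/48 = 4/48 = 0.083
1: (32 − 30)²/30 = 4/30 = 0.133
2+: (41 − 41)²/41 = 0/41 = 0.000
Sum = 0.22

0.22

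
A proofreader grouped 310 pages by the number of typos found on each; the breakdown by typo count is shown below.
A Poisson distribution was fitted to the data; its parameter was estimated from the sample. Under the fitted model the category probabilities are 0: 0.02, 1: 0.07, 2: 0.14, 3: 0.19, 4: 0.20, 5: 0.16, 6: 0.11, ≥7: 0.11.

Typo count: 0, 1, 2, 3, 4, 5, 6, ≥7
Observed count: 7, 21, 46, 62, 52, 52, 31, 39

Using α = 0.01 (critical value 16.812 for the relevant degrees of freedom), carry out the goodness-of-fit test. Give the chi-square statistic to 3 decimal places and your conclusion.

3.160; do not reject

Expected counts E_i = n·p_i: 310×0.02 = 6.2, 310×0.07 = 21.7, 310×0.14 = 43.4, 310×0.19 = 58.9, 310×0.20 = 62, 310×0.16 = 49.6, 310×0.11 = 34.1, 310×0.11 = 34.1.
cat         O        E   (O−E)²/E
0           7      6.2     0.1032
1          21     21.7     0.0226
2          46     43.4     0.1558
3          62     58.9     0.1632
4          52       62     1.6129
5          52     49.6     0.1161
6          31     34.1     0.2818
≥7         39     34.1     0.7041
Sum = 3.160
df = 6. Since 3.160 < 16.812, we do not reject H₀.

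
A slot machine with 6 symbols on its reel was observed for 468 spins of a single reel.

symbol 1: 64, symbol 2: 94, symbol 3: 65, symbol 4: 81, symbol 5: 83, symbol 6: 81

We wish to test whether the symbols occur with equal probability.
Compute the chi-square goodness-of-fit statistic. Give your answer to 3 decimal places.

Expected count for each of the 6 categories: 468/6 = 78.
cat           O        E   (O−E)²/E
symbol 1     64       78     2.5128
symbol 2     94       78     3.2821
symbol 3     65       78     2.1667
symbol 4     81       78     0.1154
symbol 5     83       78     0.3205
symbol 6     81       78     0.1154
Sum = 8.513

8.513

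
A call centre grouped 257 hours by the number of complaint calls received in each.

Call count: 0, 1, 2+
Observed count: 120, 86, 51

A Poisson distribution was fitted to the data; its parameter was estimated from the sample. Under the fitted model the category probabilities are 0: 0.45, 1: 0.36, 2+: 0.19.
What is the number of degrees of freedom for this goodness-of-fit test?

There are k = 3 categories and 1 parameter estimated from the data, so df = 3 − 1 − 1 = 1.

1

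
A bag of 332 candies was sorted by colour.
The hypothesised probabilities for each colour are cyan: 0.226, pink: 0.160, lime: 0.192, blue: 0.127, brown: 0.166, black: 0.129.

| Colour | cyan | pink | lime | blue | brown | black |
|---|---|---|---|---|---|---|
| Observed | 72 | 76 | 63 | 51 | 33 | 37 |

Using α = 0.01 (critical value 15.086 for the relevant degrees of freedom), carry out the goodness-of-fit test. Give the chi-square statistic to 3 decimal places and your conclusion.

Expected counts E_i = n·p_i: 332×0.226 = 75.032, 332×0.160 = 53.12, 332×0.192 = 63.744, 332×0.127 = 42.164, 332×0.166 = 55.112, 332×0.129 = 42.828.
cat         O        E   (O−E)²/E
cyan       72   75.032     0.1225
pink       76    53.12     9.8549
lime       63   63.744     0.0087
blue       51   42.164     1.8517
brown      33   55.112     8.8718
black      37   42.828     0.7931
Sum = 21.503
df = 5. Since 21.503 > 15.086, we reject H₀.

21.503; reject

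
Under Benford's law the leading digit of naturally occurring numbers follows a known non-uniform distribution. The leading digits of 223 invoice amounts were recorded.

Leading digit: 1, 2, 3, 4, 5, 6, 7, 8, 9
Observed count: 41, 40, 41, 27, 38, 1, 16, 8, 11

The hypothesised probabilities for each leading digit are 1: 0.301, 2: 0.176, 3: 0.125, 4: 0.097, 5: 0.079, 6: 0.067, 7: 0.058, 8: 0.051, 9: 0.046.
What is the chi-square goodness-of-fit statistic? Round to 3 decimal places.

Expected counts E_i = n·p_i: 223×0.301 = 67.123, 223×0.176 = 39.248, 223×0.125 = 27.875, 223×0.097 = 21.631, 223×0.079 = 17.617, 223×0.067 = 14.941, 223×0.058 = 12.934, 223×0.051 = 11.373, 223×0.046 = 10.258.
cat         O        E   (O−E)²/E
1          41   67.123    10.1666
2          40   39.248     0.0144
3          41   27.875     6.1799
4          27   21.631     1.3326
5          38   17.617    23.5833
6           1   14.941    13.0079
7          16   12.934     0.7268
8           8   11.373     1.0004
9          11   10.258     0.0537
Sum = 56.066

56.066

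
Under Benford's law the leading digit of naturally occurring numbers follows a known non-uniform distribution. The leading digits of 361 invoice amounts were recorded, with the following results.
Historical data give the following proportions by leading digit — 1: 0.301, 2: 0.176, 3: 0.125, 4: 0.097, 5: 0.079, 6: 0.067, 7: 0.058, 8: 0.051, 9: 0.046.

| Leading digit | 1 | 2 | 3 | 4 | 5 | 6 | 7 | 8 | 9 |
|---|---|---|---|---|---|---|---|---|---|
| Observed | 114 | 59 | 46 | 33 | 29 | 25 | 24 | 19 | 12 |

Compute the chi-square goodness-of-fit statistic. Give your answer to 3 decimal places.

Expected counts E_i = n·p_i: 361×0.301 = 108.661, 361×0.176 = 63.536, 361×0.125 = 45.125, 361×0.097 = 35.017, 361×0.079 = 28.519, 361×0.067 = 24.187, 361×0.058 = 20.938, 361×0.051 = 18.411, 361×0.046 = 16.606.
1: (114 − 108.661)²/108.661 = 28.504921/108.661 = 0.2623
2: (59 − 63.536)²/63.536 = 20.575296/63.536 = 0.3238
3: (46 − 45.125)²/45.125 = 0.765625/45.125 = 0.0170
4: (33 − 35.017)²/35.017 = 4.068289/35.017 = 0.1162
5: (29 − 28.519)²/28.519 = 0.231361/28.519 = 0.0081
6: (25 − 24.187)²/24.187 = 0.660969/24.187 = 0.0273
7: (24 − 20.938)²/20.938 = 9.375844/20.938 = 0.4478
8: (19 − 18.411)²/18.411 = 0.346921/18.411 = 0.0188
9: (12 − 16.606)²/16.606 = 21.215236/16.606 = 1.2776
Sum = 2.499

2.499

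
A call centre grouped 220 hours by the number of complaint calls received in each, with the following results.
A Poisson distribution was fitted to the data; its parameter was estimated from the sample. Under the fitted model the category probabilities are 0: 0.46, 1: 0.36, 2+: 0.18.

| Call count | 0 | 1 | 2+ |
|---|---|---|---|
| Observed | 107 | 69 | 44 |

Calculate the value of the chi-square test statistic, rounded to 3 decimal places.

Expected counts E_i = n·p_i: 220×0.46 = 101.2, 220×0.36 = 79.2, 220×0.18 = 39.6.
cat         O        E   (O−E)²/E
0         107    101.2     0.3324
1          69     79.2     1.3136
2+         44     39.6     0.4889
Sum = 2.135

2.135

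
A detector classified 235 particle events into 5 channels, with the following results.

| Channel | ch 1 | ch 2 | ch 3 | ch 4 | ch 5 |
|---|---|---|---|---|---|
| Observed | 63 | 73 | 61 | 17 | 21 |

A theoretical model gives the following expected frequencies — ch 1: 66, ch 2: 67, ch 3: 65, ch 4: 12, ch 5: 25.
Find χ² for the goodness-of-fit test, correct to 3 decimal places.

cat         O        E   (O−E)²/E
ch 1       63       66     0.1364
ch 2       73       67     0.5373
ch 3       61       65     0.2462
ch 4       17       12     2.0833
ch 5       21       25     0.6400
Sum = 3.643

3.643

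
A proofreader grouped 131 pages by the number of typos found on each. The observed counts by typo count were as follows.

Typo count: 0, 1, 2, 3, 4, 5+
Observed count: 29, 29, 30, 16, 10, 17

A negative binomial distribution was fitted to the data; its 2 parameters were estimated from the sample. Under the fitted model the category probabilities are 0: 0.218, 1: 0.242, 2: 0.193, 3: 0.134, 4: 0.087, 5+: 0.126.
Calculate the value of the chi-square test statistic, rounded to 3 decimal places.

Expected counts E_i = n·p_i: 131×0.218 = 28.558, 131×0.242 = 31.702, 131×0.193 = 25.283, 131×0.134 = 17.554, 131×0.087 = 11.397, 131×0.126 = 16.506.
cat         O        E   (O−E)²/E
0          29   28.558     0.0068
1          29   31.702     0.2303
2          30   25.283     0.8800
3          16   17.554     0.1376
4          10   11.397     0.1712
5+         17   16.506     0.0148
Sum = 1.441

1.441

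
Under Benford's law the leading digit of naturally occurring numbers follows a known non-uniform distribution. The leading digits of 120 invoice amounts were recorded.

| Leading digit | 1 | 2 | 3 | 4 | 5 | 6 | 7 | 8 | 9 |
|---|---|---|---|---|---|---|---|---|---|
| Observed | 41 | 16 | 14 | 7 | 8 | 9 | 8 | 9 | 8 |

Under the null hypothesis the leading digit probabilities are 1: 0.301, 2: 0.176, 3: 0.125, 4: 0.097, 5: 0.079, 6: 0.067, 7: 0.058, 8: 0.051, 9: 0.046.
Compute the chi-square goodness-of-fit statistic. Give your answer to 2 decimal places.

Expected counts E_i = n·p_i: 120×0.301 = 36.12, 120×0.176 = 21.12, 120×0.125 = 15, 120×0.097 = 11.64, 120×0.079 = 9.48, 120×0.067 = 8.04, 120×0.058 = 6.96, 120×0.051 = 6.12, 120×0.046 = 5.52.
1: (41 − 36.12)²/36.12 = 23.8144/36.12 = 0.659
2: (16 − 21.12)²/21.12 = 26.2144/21.12 = 1.241
3: (14 − 15)²/15 = 1/15 = 0.067
4: (7 − 11.64)²/11.64 = 21.5296/11.64 = 1.850
5: (8 − 9.48)²/9.48 = 2.1904/9.48 = 0.231
6: (9 − 8.04)²/8.04 = 0.9216/8.04 = 0.115
7: (8 − 6.96)²/6.96 = 1.0816/6.96 = 0.155
8: (9 − 6.12)²/6.12 = 8.2944/6.12 = 1.355
9: (8 − 5.52)²/5.52 = 6.1504/5.52 = 1.114
Sum = 6.79

6.79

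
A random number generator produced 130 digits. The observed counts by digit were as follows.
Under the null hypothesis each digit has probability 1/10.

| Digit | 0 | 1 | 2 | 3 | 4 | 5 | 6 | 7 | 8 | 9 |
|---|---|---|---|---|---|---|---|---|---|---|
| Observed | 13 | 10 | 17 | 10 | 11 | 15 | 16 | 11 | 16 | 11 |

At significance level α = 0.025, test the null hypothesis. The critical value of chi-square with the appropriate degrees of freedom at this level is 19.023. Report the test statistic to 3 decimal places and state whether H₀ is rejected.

5.231; do not reject

Under H₀ each category has probability 1/10, so each expected count is 130/10 = 13.
0: (13 − 13)²/13 = 0/13 = 0.0000
1: (10 − 13)²/13 = 9/13 = 0.6923
2: (17 − 13)²/13 = 16/13 = 1.2308
3: (10 − 13)²/13 = 9/13 = 0.6923
4: (11 − 13)²/13 = 4/13 = 0.3077
5: (15 − 13)²/13 = 4/13 = 0.3077
6: (16 − 13)²/13 = 9/13 = 0.6923
7: (11 − 13)²/13 = 4/13 = 0.3077
8: (16 − 13)²/13 = 9/13 = 0.6923
9: (11 − 13)²/13 = 4/13 = 0.3077
Sum = 5.231
df = 9. Since 5.231 < 19.023, we do not reject H₀.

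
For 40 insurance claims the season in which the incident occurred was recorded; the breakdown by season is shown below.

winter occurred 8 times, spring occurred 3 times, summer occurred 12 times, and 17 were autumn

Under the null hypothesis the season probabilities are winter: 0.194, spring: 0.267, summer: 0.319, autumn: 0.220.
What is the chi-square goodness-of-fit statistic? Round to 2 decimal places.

Expected counts E_i = n·p_i: 40×0.194 = 7.76, 40×0.267 = 10.68, 40×0.319 = 12.76, 40×0.220 = 8.8.
χ² = (8−7.76)²/7.76 + (3−10.68)²/10.68 + (12−12.76)²/12.76 + (17−8.8)²/8.8
   = 0.007 + 5.523 + 0.045 + 7.641
Sum = 13.22

13.22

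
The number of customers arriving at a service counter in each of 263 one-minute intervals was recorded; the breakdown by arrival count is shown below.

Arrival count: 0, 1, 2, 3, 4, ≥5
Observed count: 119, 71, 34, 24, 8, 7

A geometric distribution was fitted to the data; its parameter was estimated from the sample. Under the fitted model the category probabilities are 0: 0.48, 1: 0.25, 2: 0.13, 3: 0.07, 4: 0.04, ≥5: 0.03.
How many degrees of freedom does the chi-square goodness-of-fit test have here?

There are k = 6 categories and 1 parameter estimated from the data, so df = 6 − 1 − 1 = 4.

4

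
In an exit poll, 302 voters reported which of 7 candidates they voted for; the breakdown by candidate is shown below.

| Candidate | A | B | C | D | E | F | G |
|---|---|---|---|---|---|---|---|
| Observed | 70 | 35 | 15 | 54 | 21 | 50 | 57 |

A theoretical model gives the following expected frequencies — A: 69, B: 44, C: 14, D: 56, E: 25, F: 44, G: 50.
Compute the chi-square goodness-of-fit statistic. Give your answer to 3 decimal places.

A: (70 − 69)²/69 = 1/69 = 0.0145
B: (35 − 44)²/44 = 81/44 = 1.8409
C: (15 − 14)²/14 = 1/14 = 0.0714
D: (54 − 56)²/56 = 4/56 = 0.0714
E: (21 − 25)²/25 = 16/25 = 0.6400
F: (50 − 44)²/44 = 36/44 = 0.8182
G: (57 − 50)²/50 = 49/50 = 0.9800
Sum = 4.436

4.436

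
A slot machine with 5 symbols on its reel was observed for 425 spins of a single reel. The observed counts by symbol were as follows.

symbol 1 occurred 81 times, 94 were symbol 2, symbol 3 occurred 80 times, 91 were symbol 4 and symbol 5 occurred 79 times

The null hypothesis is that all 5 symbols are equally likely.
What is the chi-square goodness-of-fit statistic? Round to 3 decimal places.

Expected count for each of the 5 categories: 425/5 = 85.
symbol 1: (81 − 85)²/85 = 16/85 = 0.1882
symbol 2: (94 − 85)²/85 = 81/85 = 0.9529
symbol 3: (80 − 85)²/85 = 25/85 = 0.2941
symbol 4: (91 − 85)²/85 = 36/85 = 0.4235
symbol 5: (79 − 85)²/85 = 36/85 = 0.4235
Sum = 2.282

2.282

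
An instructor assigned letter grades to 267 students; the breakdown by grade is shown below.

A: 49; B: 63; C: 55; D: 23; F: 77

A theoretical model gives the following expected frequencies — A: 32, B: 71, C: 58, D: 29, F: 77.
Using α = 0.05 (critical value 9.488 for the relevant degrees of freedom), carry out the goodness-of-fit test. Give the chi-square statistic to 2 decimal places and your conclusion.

cat         O        E   (O−E)²/E
A          49       32      9.031
B          63       71      0.901
C          55       58      0.155
D          23       29      1.241
F          77       77      0.000
Sum = 11.33
df = 4. Since 11.33 > 9.488, we reject H₀.

11.33; reject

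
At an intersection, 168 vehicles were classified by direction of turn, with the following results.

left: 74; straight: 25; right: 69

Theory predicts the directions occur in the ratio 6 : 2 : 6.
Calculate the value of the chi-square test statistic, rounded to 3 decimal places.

0.222

Ratio total = 14. Expected counts: 168×6/14 = 72, 168×2/14 = 24, 168×6/14 = 72.
cat           O        E   (O−E)²/E
left         74       72     0.0556
straight     25       24     0.0417
right        69       72     0.1250
Sum = 0.222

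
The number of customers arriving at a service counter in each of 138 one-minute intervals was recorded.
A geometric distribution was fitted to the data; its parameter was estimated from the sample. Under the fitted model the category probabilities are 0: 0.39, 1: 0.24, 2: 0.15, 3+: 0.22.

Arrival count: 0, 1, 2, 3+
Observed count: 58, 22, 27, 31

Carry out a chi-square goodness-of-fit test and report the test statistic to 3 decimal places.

5.989

Expected counts E_i = n·p_i: 138×0.39 = 53.82, 138×0.24 = 33.12, 138×0.15 = 20.7, 138×0.22 = 30.36.
0: (58 − 53.82)²/53.82 = 17.4724/53.82 = 0.3246
1: (22 − 33.12)²/33.12 = 123.6544/33.12 = 3.7335
2: (27 − 20.7)²/20.7 = 39.69/20.7 = 1.9174
3+: (31 − 30.36)²/30.36 = 0.4096/30.36 = 0.0135
Sum = 5.989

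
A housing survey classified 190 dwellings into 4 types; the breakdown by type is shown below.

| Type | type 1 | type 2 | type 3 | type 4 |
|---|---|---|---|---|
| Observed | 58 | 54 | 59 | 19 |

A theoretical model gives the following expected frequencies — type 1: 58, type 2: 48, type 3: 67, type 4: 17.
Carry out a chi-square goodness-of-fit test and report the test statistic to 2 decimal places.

type 1: (58 − 58)²/58 = 0/58 = 0.000
type 2: (54 − 48)²/48 = 36/48 = 0.750
type 3: (59 − 67)²/67 = 64/67 = 0.955
type 4: (19 − 17)²/17 = 4/17 = 0.235
Sum = 1.94

1.94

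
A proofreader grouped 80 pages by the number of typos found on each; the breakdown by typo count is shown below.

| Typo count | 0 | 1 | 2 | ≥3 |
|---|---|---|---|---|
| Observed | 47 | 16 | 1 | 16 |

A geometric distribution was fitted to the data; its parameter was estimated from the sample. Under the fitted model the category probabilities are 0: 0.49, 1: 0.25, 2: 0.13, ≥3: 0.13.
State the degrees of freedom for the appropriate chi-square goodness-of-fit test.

There are k = 4 categories and 1 parameter estimated from the data, so df = 4 − 1 − 1 = 2.

2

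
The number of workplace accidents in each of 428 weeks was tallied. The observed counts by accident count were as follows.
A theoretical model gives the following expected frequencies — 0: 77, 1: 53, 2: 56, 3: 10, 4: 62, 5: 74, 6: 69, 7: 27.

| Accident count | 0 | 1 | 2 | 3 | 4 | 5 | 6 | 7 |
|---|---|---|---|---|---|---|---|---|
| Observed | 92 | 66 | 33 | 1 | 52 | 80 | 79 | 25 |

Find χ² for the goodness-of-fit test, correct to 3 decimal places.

27.354

cat         O        E   (O−E)²/E
0          92       77     2.9221
1          66       53     3.1887
2          33       56     9.4464
3           1       10     8.1000
4          52       62     1.6129
5          80       74     0.4865
6          79       69     1.4493
7          25       27     0.1481
Sum = 27.354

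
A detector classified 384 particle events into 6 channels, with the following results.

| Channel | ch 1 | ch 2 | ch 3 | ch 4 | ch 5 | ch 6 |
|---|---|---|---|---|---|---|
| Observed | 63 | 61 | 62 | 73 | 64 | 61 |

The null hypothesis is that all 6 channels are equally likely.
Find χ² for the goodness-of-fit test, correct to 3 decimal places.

1.625

Expected count for each of the 6 categories: 384/6 = 64.
χ² = (63−64)²/64 + (61−64)²/64 + (62−64)²/64 + (73−64)²/64 + (64−64)²/64 + (61−64)²/64
   = 0.0156 + 0.1406 + 0.0625 + 1.2656 + 0.0000 + 0.1406
Sum = 1.625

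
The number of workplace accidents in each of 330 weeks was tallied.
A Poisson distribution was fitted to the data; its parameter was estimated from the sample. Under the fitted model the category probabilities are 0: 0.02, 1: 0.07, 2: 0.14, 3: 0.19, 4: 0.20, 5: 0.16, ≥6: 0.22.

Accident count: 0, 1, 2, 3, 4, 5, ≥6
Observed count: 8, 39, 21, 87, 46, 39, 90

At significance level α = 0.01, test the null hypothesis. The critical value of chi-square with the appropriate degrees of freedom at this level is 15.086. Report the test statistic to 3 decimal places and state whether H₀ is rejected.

48.242; reject

Expected counts E_i = n·p_i: 330×0.02 = 6.6, 330×0.07 = 23.1, 330×0.14 = 46.2, 330×0.19 = 62.7, 330×0.20 = 66, 330×0.16 = 52.8, 330×0.22 = 72.6.
0: (8 − 6.6)²/6.6 = 1.96/6.6 = 0.2970
1: (39 − 23.1)²/23.1 = 252.81/23.1 = 10.9442
2: (21 − 46.2)²/46.2 = 635.04/46.2 = 13.7455
3: (87 − 62.7)²/62.7 = 590.49/62.7 = 9.4177
4: (46 − 66)²/66 = 400/66 = 6.0606
5: (39 − 52.8)²/52.8 = 190.44/52.8 = 3.6068
≥6: (90 − 72.6)²/72.6 = 302.76/72.6 = 4.1702
Sum = 48.242
df = 5. Since 48.242 > 15.086, we reject H₀.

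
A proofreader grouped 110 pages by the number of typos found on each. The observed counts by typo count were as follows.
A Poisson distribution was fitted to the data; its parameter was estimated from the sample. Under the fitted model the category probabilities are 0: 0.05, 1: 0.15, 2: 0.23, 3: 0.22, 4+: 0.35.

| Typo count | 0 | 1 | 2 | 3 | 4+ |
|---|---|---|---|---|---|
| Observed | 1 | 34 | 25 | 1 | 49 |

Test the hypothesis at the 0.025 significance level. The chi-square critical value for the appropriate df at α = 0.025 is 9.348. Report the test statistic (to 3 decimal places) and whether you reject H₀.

Expected counts E_i = n·p_i: 110×0.05 = 5.5, 110×0.15 = 16.5, 110×0.23 = 25.3, 110×0.22 = 24.2, 110×0.35 = 38.5.
cat         O        E   (O−E)²/E
0           1      5.5     3.6818
1          34     16.5    18.5606
2          25     25.3     0.0036
3           1     24.2    22.2413
4+         49     38.5     2.8636
Sum = 47.351
df = 3. Since 47.351 > 9.348, we reject H₀.

47.351; reject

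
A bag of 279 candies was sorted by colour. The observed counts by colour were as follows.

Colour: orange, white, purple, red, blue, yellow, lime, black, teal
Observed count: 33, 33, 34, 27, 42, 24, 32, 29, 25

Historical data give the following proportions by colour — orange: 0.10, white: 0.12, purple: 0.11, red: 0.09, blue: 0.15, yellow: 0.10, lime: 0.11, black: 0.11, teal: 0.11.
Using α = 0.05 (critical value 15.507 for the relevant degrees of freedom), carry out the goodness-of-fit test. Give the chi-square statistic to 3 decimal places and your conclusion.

Expected counts E_i = n·p_i: 279×0.10 = 27.9, 279×0.12 = 33.48, 279×0.11 = 30.69, 279×0.09 = 25.11, 279×0.15 = 41.85, 279×0.10 = 27.9, 279×0.11 = 30.69, 279×0.11 = 30.69, 279×0.11 = 30.69.
cat         O        E   (O−E)²/E
orange     33     27.9     0.9323
white      33    33.48     0.0069
purple     34    30.69     0.3570
red        27    25.11     0.1423
blue       42    41.85     0.0005
yellow     24     27.9     0.5452
lime       32    30.69     0.0559
black      29    30.69     0.0931
teal       25    30.69     1.0549
Sum = 3.188
df = 8. Since 3.188 < 15.507, we do not reject H₀.

3.188; do not reject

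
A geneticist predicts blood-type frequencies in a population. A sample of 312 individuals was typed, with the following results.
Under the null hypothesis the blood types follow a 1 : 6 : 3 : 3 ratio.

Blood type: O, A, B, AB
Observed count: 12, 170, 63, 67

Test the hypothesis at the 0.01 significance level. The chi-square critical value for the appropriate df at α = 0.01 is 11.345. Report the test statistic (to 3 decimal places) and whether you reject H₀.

Ratio total = 13. Expected counts: 312×1/13 = 24, 312×6/13 = 144, 312×3/13 = 72, 312×3/13 = 72.
χ² = (12−24)²/24 + (170−144)²/144 + (63−72)²/72 + (67−72)²/72
   = 6.0000 + 4.6944 + 1.1250 + 0.3472
Sum = 12.167
df = 3. Since 12.167 > 11.345, we reject H₀.

12.167; reject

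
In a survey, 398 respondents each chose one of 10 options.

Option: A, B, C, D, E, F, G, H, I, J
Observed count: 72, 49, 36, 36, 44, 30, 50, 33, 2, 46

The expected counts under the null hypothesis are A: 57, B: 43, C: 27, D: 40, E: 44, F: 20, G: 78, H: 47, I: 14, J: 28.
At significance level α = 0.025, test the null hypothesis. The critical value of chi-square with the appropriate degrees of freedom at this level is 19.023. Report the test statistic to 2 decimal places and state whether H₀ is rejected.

A: (72 − 57)²/57 = 225/57 = 3.947
B: (49 − 43)²/43 = 36/43 = 0.837
C: (36 − 27)²/27 = 81/27 = 3.000
D: (36 − 40)²/40 = 16/40 = 0.400
E: (44 − 44)²/44 = 0/44 = 0.000
F: (30 − 20)²/20 = 100/20 = 5.000
G: (50 − 78)²/78 = 784/78 = 10.051
H: (33 − 47)²/47 = 196/47 = 4.170
I: (2 − 14)²/14 = 144/14 = 10.286
J: (46 − 28)²/28 = 324/28 = 11.571
Sum = 49.26
df = 9. Since 49.26 > 19.023, we reject H₀.

49.26; reject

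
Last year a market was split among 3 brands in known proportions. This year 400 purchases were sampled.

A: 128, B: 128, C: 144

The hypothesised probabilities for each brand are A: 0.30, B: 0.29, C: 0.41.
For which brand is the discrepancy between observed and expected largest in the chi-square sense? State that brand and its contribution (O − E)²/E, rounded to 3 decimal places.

Expected counts E_i = n·p_i: 400×0.30 = 120, 400×0.29 = 116, 400×0.41 = 164.
χ² = (128−120)²/120 + (128−116)²/116 + (144−164)²/164
   = 0.5333 + 1.2414 + 2.4390
The largest term is for C: 2.439.

C, 2.439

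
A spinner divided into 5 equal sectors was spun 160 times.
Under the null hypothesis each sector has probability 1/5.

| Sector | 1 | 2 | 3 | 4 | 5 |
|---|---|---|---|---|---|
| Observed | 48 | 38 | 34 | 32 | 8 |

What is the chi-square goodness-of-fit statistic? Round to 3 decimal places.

27.250

Expected count for each of the 5 categories: 160/5 = 32.
1: (48 − 32)²/32 = 256/32 = 8.0000
2: (38 − 32)²/32 = 36/32 = 1.1250
3: (34 − 32)²/32 = 4/32 = 0.1250
4: (32 − 32)²/32 = 0/32 = 0.0000
5: (8 − 32)²/32 = 576/32 = 18.0000
Sum = 27.250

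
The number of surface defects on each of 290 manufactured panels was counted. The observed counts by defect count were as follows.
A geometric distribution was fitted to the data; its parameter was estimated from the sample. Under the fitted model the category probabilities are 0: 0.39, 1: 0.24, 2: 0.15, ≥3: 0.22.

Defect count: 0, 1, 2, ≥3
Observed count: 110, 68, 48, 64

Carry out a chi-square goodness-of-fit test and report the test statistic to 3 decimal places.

Expected counts E_i = n·p_i: 290×0.39 = 113.1, 290×0.24 = 69.6, 290×0.15 = 43.5, 290×0.22 = 63.8.
cat         O        E   (O−E)²/E
0         110    113.1     0.0850
1          68     69.6     0.0368
2          48     43.5     0.4655
≥3         64     63.8     0.0006
Sum = 0.588

0.588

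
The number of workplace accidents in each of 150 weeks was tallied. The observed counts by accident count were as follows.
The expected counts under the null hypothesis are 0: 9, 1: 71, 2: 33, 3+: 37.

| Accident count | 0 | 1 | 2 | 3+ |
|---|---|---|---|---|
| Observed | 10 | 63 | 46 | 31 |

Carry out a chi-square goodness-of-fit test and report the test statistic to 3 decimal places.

7.107

χ² = (10−9)²/9 + (63−71)²/71 + (46−33)²/33 + (31−37)²/37
   = 0.1111 + 0.9014 + 5.1212 + 0.9730
Sum = 7.107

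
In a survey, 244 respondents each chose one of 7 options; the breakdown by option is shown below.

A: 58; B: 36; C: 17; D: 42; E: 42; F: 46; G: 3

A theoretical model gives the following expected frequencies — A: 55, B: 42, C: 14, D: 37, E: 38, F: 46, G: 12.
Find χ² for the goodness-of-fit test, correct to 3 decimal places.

cat         O        E   (O−E)²/E
A          58       55     0.1636
B          36       42     0.8571
C          17       14     0.6429
D          42       37     0.6757
E          42       38     0.4211
F          46       46     0.0000
G           3       12     6.7500
Sum = 9.510

9.510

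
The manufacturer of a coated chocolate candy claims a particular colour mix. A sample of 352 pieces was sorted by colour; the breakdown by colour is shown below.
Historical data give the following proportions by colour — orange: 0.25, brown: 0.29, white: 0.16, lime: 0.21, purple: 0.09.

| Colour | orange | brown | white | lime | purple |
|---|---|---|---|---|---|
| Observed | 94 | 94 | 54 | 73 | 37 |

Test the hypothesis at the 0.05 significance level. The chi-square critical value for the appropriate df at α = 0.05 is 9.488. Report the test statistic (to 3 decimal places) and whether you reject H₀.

Expected counts E_i = n·p_i: 352×0.25 = 88, 352×0.29 = 102.08, 352×0.16 = 56.32, 352×0.21 = 73.92, 352×0.09 = 31.68.
cat         O        E   (O−E)²/E
orange     94       88     0.4091
brown      94   102.08     0.6396
white      54    56.32     0.0956
lime       73    73.92     0.0115
purple     37    31.68     0.8934
Sum = 2.049
df = 4. Since 2.049 < 9.488, we do not reject H₀.

2.049; do not reject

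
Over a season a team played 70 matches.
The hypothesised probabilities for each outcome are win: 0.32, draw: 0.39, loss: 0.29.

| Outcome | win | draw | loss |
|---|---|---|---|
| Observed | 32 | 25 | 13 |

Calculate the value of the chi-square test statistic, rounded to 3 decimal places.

Expected counts E_i = n·p_i: 70×0.32 = 22.4, 70×0.39 = 27.3, 70×0.29 = 20.3.
cat         O        E   (O−E)²/E
win        32     22.4     4.1143
draw       25     27.3     0.1938
loss       13     20.3     2.6251
Sum = 6.933

6.933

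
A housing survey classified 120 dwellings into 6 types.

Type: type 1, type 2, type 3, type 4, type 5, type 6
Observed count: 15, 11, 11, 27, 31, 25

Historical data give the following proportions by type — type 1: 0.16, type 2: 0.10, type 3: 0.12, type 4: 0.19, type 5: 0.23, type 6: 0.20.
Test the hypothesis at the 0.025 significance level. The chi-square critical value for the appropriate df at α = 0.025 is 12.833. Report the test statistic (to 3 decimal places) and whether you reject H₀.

Expected counts E_i = n·p_i: 120×0.16 = 19.2, 120×0.10 = 12, 120×0.12 = 14.4, 120×0.19 = 22.8, 120×0.23 = 27.6, 120×0.20 = 24.
χ² = (15−19.2)²/19.2 + (11−12)²/12 + (11−14.4)²/14.4 + (27−22.8)²/22.8 + (31−27.6)²/27.6 + (25−24)²/24
   = 0.9188 + 0.0833 + 0.8028 + 0.7737 + 0.4188 + 0.0417
Sum = 3.039
df = 5. Since 3.039 < 12.833, we do not reject H₀.

3.039; do not reject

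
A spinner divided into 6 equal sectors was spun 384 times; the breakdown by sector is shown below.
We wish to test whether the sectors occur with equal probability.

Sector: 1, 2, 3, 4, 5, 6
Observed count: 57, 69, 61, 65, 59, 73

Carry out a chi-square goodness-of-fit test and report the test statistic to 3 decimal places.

Expected count for each of the 6 categories: 384/6 = 64.
χ² = (57−64)²/64 + (69−64)²/64 + (61−64)²/64 + (65−64)²/64 + (59−64)²/64 + (73−64)²/64
   = 0.7656 + 0.3906 + 0.1406 + 0.0156 + 0.3906 + 1.2656
Sum = 2.969

2.969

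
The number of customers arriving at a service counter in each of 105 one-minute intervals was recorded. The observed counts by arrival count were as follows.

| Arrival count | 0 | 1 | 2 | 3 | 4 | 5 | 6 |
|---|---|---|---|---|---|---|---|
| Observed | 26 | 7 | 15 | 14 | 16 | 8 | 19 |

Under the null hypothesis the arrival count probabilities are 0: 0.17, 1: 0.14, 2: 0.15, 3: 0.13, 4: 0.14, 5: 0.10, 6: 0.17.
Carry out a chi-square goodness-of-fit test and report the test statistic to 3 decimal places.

8.583

Expected counts E_i = n·p_i: 105×0.17 = 17.85, 105×0.14 = 14.7, 105×0.15 = 15.75, 105×0.13 = 13.65, 105×0.14 = 14.7, 105×0.10 = 10.5, 105×0.17 = 17.85.
cat         O        E   (O−E)²/E
0          26    17.85     3.7211
1           7     14.7     4.0333
2          15    15.75     0.0357
3          14    13.65     0.0090
4          16     14.7     0.1150
5           8     10.5     0.5952
6          19    17.85     0.0741
Sum = 8.583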